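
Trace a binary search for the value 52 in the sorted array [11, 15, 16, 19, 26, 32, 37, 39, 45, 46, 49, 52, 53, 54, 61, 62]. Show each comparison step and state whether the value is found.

Binary search for 52 in [11, 15, 16, 19, 26, 32, 37, 39, 45, 46, 49, 52, 53, 54, 61, 62]:

lo=0, hi=15, mid=7, arr[mid]=39 -> 39 < 52, search right half
lo=8, hi=15, mid=11, arr[mid]=52 -> Found target at index 11!

Binary search finds 52 at index 11 after 2 comparisons. The search repeatedly halves the search space by comparing with the middle element.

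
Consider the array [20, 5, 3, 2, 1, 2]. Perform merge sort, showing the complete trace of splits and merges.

Merge sort trace:

Split: [20, 5, 3, 2, 1, 2] -> [20, 5, 3] and [2, 1, 2]
  Split: [20, 5, 3] -> [20] and [5, 3]
    Split: [5, 3] -> [5] and [3]
    Merge: [5] + [3] -> [3, 5]
  Merge: [20] + [3, 5] -> [3, 5, 20]
  Split: [2, 1, 2] -> [2] and [1, 2]
    Split: [1, 2] -> [1] and [2]
    Merge: [1] + [2] -> [1, 2]
  Merge: [2] + [1, 2] -> [1, 2, 2]
Merge: [3, 5, 20] + [1, 2, 2] -> [1, 2, 2, 3, 5, 20]

Final sorted array: [1, 2, 2, 3, 5, 20]

The merge sort proceeds by recursively splitting the array and merging sorted halves.
After all merges, the sorted array is [1, 2, 2, 3, 5, 20].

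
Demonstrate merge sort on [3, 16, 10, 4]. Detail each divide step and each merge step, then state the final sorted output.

Merge sort trace:

Split: [3, 16, 10, 4] -> [3, 16] and [10, 4]
  Split: [3, 16] -> [3] and [16]
  Merge: [3] + [16] -> [3, 16]
  Split: [10, 4] -> [10] and [4]
  Merge: [10] + [4] -> [4, 10]
Merge: [3, 16] + [4, 10] -> [3, 4, 10, 16]

Final sorted array: [3, 4, 10, 16]

The merge sort proceeds by recursively splitting the array and merging sorted halves.
After all merges, the sorted array is [3, 4, 10, 16].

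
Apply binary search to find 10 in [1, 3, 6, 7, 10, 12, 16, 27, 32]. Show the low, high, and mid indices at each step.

Binary search for 10 in [1, 3, 6, 7, 10, 12, 16, 27, 32]:

lo=0, hi=8, mid=4, arr[mid]=10 -> Found target at index 4!

Binary search finds 10 at index 4 after 1 comparisons. The search repeatedly halves the search space by comparing with the middle element.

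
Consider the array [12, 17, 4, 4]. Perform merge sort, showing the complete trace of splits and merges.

Merge sort trace:

Split: [12, 17, 4, 4] -> [12, 17] and [4, 4]
  Split: [12, 17] -> [12] and [17]
  Merge: [12] + [17] -> [12, 17]
  Split: [4, 4] -> [4] and [4]
  Merge: [4] + [4] -> [4, 4]
Merge: [12, 17] + [4, 4] -> [4, 4, 12, 17]

Final sorted array: [4, 4, 12, 17]

The merge sort proceeds by recursively splitting the array and merging sorted halves.
After all merges, the sorted array is [4, 4, 12, 17].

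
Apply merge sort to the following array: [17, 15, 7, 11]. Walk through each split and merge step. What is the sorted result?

Merge sort trace:

Split: [17, 15, 7, 11] -> [17, 15] and [7, 11]
  Split: [17, 15] -> [17] and [15]
  Merge: [17] + [15] -> [15, 17]
  Split: [7, 11] -> [7] and [11]
  Merge: [7] + [11] -> [7, 11]
Merge: [15, 17] + [7, 11] -> [7, 11, 15, 17]

Final sorted array: [7, 11, 15, 17]

The merge sort proceeds by recursively splitting the array and merging sorted halves.
After all merges, the sorted array is [7, 11, 15, 17].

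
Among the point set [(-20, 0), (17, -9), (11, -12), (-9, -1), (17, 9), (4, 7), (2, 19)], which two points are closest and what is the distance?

Computing all pairwise distances among 7 points:

d((-20, 0), (17, -9)) = 38.0789
d((-20, 0), (11, -12)) = 33.2415
d((-20, 0), (-9, -1)) = 11.0454
d((-20, 0), (17, 9)) = 38.0789
d((-20, 0), (4, 7)) = 25.0
d((-20, 0), (2, 19)) = 29.0689
d((17, -9), (11, -12)) = 6.7082 <-- minimum
d((17, -9), (-9, -1)) = 27.2029
d((17, -9), (17, 9)) = 18.0
d((17, -9), (4, 7)) = 20.6155
d((17, -9), (2, 19)) = 31.7648
d((11, -12), (-9, -1)) = 22.8254
d((11, -12), (17, 9)) = 21.8403
d((11, -12), (4, 7)) = 20.2485
d((11, -12), (2, 19)) = 32.28
d((-9, -1), (17, 9)) = 27.8568
d((-9, -1), (4, 7)) = 15.2643
d((-9, -1), (2, 19)) = 22.8254
d((17, 9), (4, 7)) = 13.1529
d((17, 9), (2, 19)) = 18.0278
d((4, 7), (2, 19)) = 12.1655

Closest pair: (17, -9) and (11, -12) with distance 6.7082

The closest pair is (17, -9) and (11, -12) with Euclidean distance 6.7082. For 7 points, brute-force pairwise comparison is shown above. For large n, the divide-and-conquer algorithm (sort by x, recurse on halves, check the dividing strip) achieves O(n log n).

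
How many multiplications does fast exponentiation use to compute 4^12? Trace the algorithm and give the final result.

Computing 4^12 by squaring (build up from 4^1; each line after the first costs one multiplication):

4^1 = 4
4^2 = (4^1)^2 = 4^2 = 16
4^3 = 4 * 4^2 = 4 * 16 = 64
4^6 = (4^3)^2 = 64^2 = 4096
4^12 = (4^6)^2 = 4096^2 = 16777216

Result: 16777216
Multiplications needed: 4 (4 lines after 4^1)

4^12 = 16777216. Using exponentiation by squaring, this requires 4 multiplications. The key idea: if the exponent is even, square the half-power; if odd, multiply by the base once.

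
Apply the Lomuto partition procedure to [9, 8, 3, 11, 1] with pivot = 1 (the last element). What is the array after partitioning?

Lomuto partition with pivot = 1:

Initial array: [9, 8, 3, 11, 1]

arr[0]=9 > 1: no swap
arr[1]=8 > 1: no swap
arr[2]=3 > 1: no swap
arr[3]=11 > 1: no swap

Place pivot at position 0: [1, 8, 3, 11, 9]
Pivot position: 0

After partitioning with pivot 1, the array becomes [1, 8, 3, 11, 9]. The pivot is placed at index 0. All elements to the left of the pivot are <= 1, and all elements to the right are > 1.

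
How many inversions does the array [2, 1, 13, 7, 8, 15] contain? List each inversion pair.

Finding inversions in [2, 1, 13, 7, 8, 15]:

(0, 1): arr[0]=2 > arr[1]=1
(2, 3): arr[2]=13 > arr[3]=7
(2, 4): arr[2]=13 > arr[4]=8

Total inversions: 3

The array has 3 inversion(s): (0,1), (2,3), (2,4). Each pair (i,j) satisfies i < j and arr[i] > arr[j].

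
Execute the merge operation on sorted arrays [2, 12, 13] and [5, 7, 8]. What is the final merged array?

Merging process:

Compare 2 vs 5: take 2 from left. Merged: [2]
Compare 12 vs 5: take 5 from right. Merged: [2, 5]
Compare 12 vs 7: take 7 from right. Merged: [2, 5, 7]
Compare 12 vs 8: take 8 from right. Merged: [2, 5, 7, 8]
Append remaining from left: [12, 13]. Merged: [2, 5, 7, 8, 12, 13]

Final merged array: [2, 5, 7, 8, 12, 13]
Total comparisons: 4

The merged array is [2, 5, 7, 8, 12, 13], requiring 4 comparisons. The merge step runs in O(n) time where n is the total number of elements.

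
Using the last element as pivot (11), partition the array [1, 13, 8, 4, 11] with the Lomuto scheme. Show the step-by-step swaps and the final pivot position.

Lomuto partition with pivot = 11:

Initial array: [1, 13, 8, 4, 11]

arr[0]=1 <= 11: swap with position 0, array becomes [1, 13, 8, 4, 11]
arr[1]=13 > 11: no swap
arr[2]=8 <= 11: swap with position 1, array becomes [1, 8, 13, 4, 11]
arr[3]=4 <= 11: swap with position 2, array becomes [1, 8, 4, 13, 11]

Place pivot at position 3: [1, 8, 4, 11, 13]
Pivot position: 3

After partitioning with pivot 11, the array becomes [1, 8, 4, 11, 13]. The pivot is placed at index 3. All elements to the left of the pivot are <= 11, and all elements to the right are > 11.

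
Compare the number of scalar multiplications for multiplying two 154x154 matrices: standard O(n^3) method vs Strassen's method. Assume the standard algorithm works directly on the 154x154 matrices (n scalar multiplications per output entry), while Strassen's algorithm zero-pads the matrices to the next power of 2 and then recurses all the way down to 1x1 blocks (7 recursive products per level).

Matrix multiplication for 154x154 matrices:

Strassen's algorithm requires power-of-2 dimensions. Pad 154x154 to 256x256 (next power of 2).

Standard algorithm: 154^3 = 3652264 multiplications
Strassen's algorithm: 7^(log2(256)) = 7^8 = 5764801 multiplications
Difference: 3652264 - 5764801 = -2112537 (Strassen uses MORE here due to padding overhead — for small or just-over-power-of-2 n, padding can outweigh the per-level savings)

Standard: 3652264 multiplications (154^3). Strassen: 5764801 multiplications (7^8, after padding to 256x256). Strassen reduces 8 recursive multiplications to 7 at each level.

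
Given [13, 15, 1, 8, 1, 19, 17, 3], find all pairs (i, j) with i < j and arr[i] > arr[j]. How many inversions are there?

Finding inversions in [13, 15, 1, 8, 1, 19, 17, 3]:

(0, 2): arr[0]=13 > arr[2]=1
(0, 3): arr[0]=13 > arr[3]=8
(0, 4): arr[0]=13 > arr[4]=1
(0, 7): arr[0]=13 > arr[7]=3
(1, 2): arr[1]=15 > arr[2]=1
(1, 3): arr[1]=15 > arr[3]=8
(1, 4): arr[1]=15 > arr[4]=1
(1, 7): arr[1]=15 > arr[7]=3
(3, 4): arr[3]=8 > arr[4]=1
(3, 7): arr[3]=8 > arr[7]=3
(5, 6): arr[5]=19 > arr[6]=17
(5, 7): arr[5]=19 > arr[7]=3
(6, 7): arr[6]=17 > arr[7]=3

Total inversions: 13

The array has 13 inversion(s): (0,2), (0,3), (0,4), (0,7), (1,2), (1,3), (1,4), (1,7), (3,4), (3,7), (5,6), (5,7), (6,7). Each pair (i,j) satisfies i < j and arr[i] > arr[j].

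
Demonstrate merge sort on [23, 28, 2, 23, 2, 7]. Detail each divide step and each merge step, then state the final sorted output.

Merge sort trace:

Split: [23, 28, 2, 23, 2, 7] -> [23, 28, 2] and [23, 2, 7]
  Split: [23, 28, 2] -> [23] and [28, 2]
    Split: [28, 2] -> [28] and [2]
    Merge: [28] + [2] -> [2, 28]
  Merge: [23] + [2, 28] -> [2, 23, 28]
  Split: [23, 2, 7] -> [23] and [2, 7]
    Split: [2, 7] -> [2] and [7]
    Merge: [2] + [7] -> [2, 7]
  Merge: [23] + [2, 7] -> [2, 7, 23]
Merge: [2, 23, 28] + [2, 7, 23] -> [2, 2, 7, 23, 23, 28]

Final sorted array: [2, 2, 7, 23, 23, 28]

The merge sort proceeds by recursively splitting the array and merging sorted halves.
After all merges, the sorted array is [2, 2, 7, 23, 23, 28].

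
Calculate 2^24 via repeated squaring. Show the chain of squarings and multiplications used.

Computing 2^24 by squaring (build up from 2^1; each line after the first costs one multiplication):

2^1 = 2
2^2 = (2^1)^2 = 2^2 = 4
2^3 = 2 * 2^2 = 2 * 4 = 8
2^6 = (2^3)^2 = 8^2 = 64
2^12 = (2^6)^2 = 64^2 = 4096
2^24 = (2^12)^2 = 4096^2 = 16777216

Result: 16777216
Multiplications needed: 5 (5 lines after 2^1)

2^24 = 16777216. Using exponentiation by squaring, this requires 5 multiplications. The key idea: if the exponent is even, square the half-power; if odd, multiply by the base once.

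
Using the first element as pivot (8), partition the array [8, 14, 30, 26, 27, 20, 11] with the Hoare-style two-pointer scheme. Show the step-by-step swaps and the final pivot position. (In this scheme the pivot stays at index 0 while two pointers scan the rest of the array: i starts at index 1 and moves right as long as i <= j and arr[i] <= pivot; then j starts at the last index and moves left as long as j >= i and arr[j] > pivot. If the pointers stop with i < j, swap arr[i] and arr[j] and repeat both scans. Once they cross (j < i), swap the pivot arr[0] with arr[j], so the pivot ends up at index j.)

Hoare-style two-pointer partition with pivot = 8:

Initial array: [8, 14, 30, 26, 27, 20, 11]

Pointers start at i = 1, j = 6.
i ends at 1, j ends at 0: the pointers have crossed (j < i), so scanning stops.

j = 0, so swapping arr[0] with arr[j] leaves the pivot at position 0: [8, 14, 30, 26, 27, 20, 11]
Pivot position: 0

After partitioning with pivot 8, the array becomes [8, 14, 30, 26, 27, 20, 11]. The pivot is placed at index 0. All elements to the left of the pivot are <= 8, and all elements to the right are > 8.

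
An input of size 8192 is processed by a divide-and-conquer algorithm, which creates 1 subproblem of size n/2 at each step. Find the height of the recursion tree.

For divide and conquer with division factor 2:

Problem sizes at each level:
Level 0: 8192
Level 1: 4096
Level 2: 2048
Level 3: 1024
Level 4: 512
Level 5: 256
Level 6: 128
Level 7: 64
Level 8: 32
Level 9: 16
Level 10: 8
Level 11: 4
Level 12: 2
Level 13: 1

The root is level 0 and the size-1 base case is level 13 (the tree spans levels 0 through 13, i.e. 14 levels counting the root), so the depth is the number of divisions: log_2(8192) = 13

The recursion tree depth is log_2(8192) = 13. At each level, the problem size is divided by 2, so it takes 13 divisions to reduce to a base case of size 1. The algorithm makes 1 recursive call at each level.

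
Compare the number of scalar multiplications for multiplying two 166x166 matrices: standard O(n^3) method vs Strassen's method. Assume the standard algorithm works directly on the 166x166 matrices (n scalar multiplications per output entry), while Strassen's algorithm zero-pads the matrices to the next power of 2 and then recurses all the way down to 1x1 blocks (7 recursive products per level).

Matrix multiplication for 166x166 matrices:

Strassen's algorithm requires power-of-2 dimensions. Pad 166x166 to 256x256 (next power of 2).

Standard algorithm: 166^3 = 4574296 multiplications
Strassen's algorithm: 7^(log2(256)) = 7^8 = 5764801 multiplications
Difference: 4574296 - 5764801 = -1190505 (Strassen uses MORE here due to padding overhead — for small or just-over-power-of-2 n, padding can outweigh the per-level savings)

Standard: 4574296 multiplications (166^3). Strassen: 5764801 multiplications (7^8, after padding to 256x256). Strassen reduces 8 recursive multiplications to 7 at each level.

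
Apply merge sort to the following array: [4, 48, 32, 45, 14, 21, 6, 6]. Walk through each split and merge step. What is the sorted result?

Merge sort trace:

Split: [4, 48, 32, 45, 14, 21, 6, 6] -> [4, 48, 32, 45] and [14, 21, 6, 6]
  Split: [4, 48, 32, 45] -> [4, 48] and [32, 45]
    Split: [4, 48] -> [4] and [48]
    Merge: [4] + [48] -> [4, 48]
    Split: [32, 45] -> [32] and [45]
    Merge: [32] + [45] -> [32, 45]
  Merge: [4, 48] + [32, 45] -> [4, 32, 45, 48]
  Split: [14, 21, 6, 6] -> [14, 21] and [6, 6]
    Split: [14, 21] -> [14] and [21]
    Merge: [14] + [21] -> [14, 21]
    Split: [6, 6] -> [6] and [6]
    Merge: [6] + [6] -> [6, 6]
  Merge: [14, 21] + [6, 6] -> [6, 6, 14, 21]
Merge: [4, 32, 45, 48] + [6, 6, 14, 21] -> [4, 6, 6, 14, 21, 32, 45, 48]

Final sorted array: [4, 6, 6, 14, 21, 32, 45, 48]

The merge sort proceeds by recursively splitting the array and merging sorted halves.
After all merges, the sorted array is [4, 6, 6, 14, 21, 32, 45, 48].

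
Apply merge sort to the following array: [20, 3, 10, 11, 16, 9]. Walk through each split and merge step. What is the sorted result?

Merge sort trace:

Split: [20, 3, 10, 11, 16, 9] -> [20, 3, 10] and [11, 16, 9]
  Split: [20, 3, 10] -> [20] and [3, 10]
    Split: [3, 10] -> [3] and [10]
    Merge: [3] + [10] -> [3, 10]
  Merge: [20] + [3, 10] -> [3, 10, 20]
  Split: [11, 16, 9] -> [11] and [16, 9]
    Split: [16, 9] -> [16] and [9]
    Merge: [16] + [9] -> [9, 16]
  Merge: [11] + [9, 16] -> [9, 11, 16]
Merge: [3, 10, 20] + [9, 11, 16] -> [3, 9, 10, 11, 16, 20]

Final sorted array: [3, 9, 10, 11, 16, 20]

The merge sort proceeds by recursively splitting the array and merging sorted halves.
After all merges, the sorted array is [3, 9, 10, 11, 16, 20].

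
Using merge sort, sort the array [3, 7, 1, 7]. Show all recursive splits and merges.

Merge sort trace:

Split: [3, 7, 1, 7] -> [3, 7] and [1, 7]
  Split: [3, 7] -> [3] and [7]
  Merge: [3] + [7] -> [3, 7]
  Split: [1, 7] -> [1] and [7]
  Merge: [1] + [7] -> [1, 7]
Merge: [3, 7] + [1, 7] -> [1, 3, 7, 7]

Final sorted array: [1, 3, 7, 7]

The merge sort proceeds by recursively splitting the array and merging sorted halves.
After all merges, the sorted array is [1, 3, 7, 7].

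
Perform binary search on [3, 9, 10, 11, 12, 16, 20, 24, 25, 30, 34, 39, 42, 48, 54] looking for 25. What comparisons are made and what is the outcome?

Binary search for 25 in [3, 9, 10, 11, 12, 16, 20, 24, 25, 30, 34, 39, 42, 48, 54]:

lo=0, hi=14, mid=7, arr[mid]=24 -> 24 < 25, search right half
lo=8, hi=14, mid=11, arr[mid]=39 -> 39 > 25, search left half
lo=8, hi=10, mid=9, arr[mid]=30 -> 30 > 25, search left half
lo=8, hi=8, mid=8, arr[mid]=25 -> Found target at index 8!

Binary search finds 25 at index 8 after 4 comparisons. The search repeatedly halves the search space by comparing with the middle element.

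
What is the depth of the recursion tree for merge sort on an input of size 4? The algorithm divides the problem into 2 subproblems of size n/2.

For divide and conquer with division factor 2:

Problem sizes at each level:
Level 0: 4
Level 1: 2
Level 2: 1

The root is level 0 and the size-1 base case is level 2 (the tree spans levels 0 through 2, i.e. 3 levels counting the root), so the depth is the number of divisions: log_2(4) = 2

The recursion tree depth is log_2(4) = 2. At each level, the problem size is divided by 2, so it takes 2 divisions to reduce to a base case of size 1. The algorithm makes 2 recursive calls at each level.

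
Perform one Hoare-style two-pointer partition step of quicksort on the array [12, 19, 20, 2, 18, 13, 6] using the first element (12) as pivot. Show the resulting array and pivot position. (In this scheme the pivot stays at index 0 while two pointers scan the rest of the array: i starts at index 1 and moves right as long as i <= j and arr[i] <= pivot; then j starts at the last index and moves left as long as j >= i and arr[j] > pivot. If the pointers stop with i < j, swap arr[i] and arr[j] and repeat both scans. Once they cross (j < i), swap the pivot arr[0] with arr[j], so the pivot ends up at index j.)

Hoare-style two-pointer partition with pivot = 12:

Initial array: [12, 19, 20, 2, 18, 13, 6]

Pointers start at i = 1, j = 6.
i stops at index 1 (arr[1]=19 > 12), j stops at index 6 (arr[6]=6 <= 12): swap arr[1] and arr[6], array becomes [12, 6, 20, 2, 18, 13, 19]
i stops at index 2 (arr[2]=20 > 12), j stops at index 3 (arr[3]=2 <= 12): swap arr[2] and arr[3], array becomes [12, 6, 2, 20, 18, 13, 19]
i ends at 3, j ends at 2: the pointers have crossed (j < i), so scanning stops.

Swap pivot arr[0] with arr[2] to place pivot at position 2: [2, 6, 12, 20, 18, 13, 19]
Pivot position: 2

After partitioning with pivot 12, the array becomes [2, 6, 12, 20, 18, 13, 19]. The pivot is placed at index 2. All elements to the left of the pivot are <= 12, and all elements to the right are > 12.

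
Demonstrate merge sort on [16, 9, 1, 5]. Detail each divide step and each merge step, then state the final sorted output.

Merge sort trace:

Split: [16, 9, 1, 5] -> [16, 9] and [1, 5]
  Split: [16, 9] -> [16] and [9]
  Merge: [16] + [9] -> [9, 16]
  Split: [1, 5] -> [1] and [5]
  Merge: [1] + [5] -> [1, 5]
Merge: [9, 16] + [1, 5] -> [1, 5, 9, 16]

Final sorted array: [1, 5, 9, 16]

The merge sort proceeds by recursively splitting the array and merging sorted halves.
After all merges, the sorted array is [1, 5, 9, 16].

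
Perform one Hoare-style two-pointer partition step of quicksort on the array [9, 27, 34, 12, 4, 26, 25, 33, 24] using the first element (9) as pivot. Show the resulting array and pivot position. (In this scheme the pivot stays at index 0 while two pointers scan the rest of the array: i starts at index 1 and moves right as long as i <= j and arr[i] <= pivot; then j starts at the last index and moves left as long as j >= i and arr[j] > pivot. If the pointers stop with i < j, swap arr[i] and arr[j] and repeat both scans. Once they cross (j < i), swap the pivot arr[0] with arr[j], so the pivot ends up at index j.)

Hoare-style two-pointer partition with pivot = 9:

Initial array: [9, 27, 34, 12, 4, 26, 25, 33, 24]

Pointers start at i = 1, j = 8.
i stops at index 1 (arr[1]=27 > 9), j stops at index 4 (arr[4]=4 <= 9): swap arr[1] and arr[4], array becomes [9, 4, 34, 12, 27, 26, 25, 33, 24]
i ends at 2, j ends at 1: the pointers have crossed (j < i), so scanning stops.

Swap pivot arr[0] with arr[1] to place pivot at position 1: [4, 9, 34, 12, 27, 26, 25, 33, 24]
Pivot position: 1

After partitioning with pivot 9, the array becomes [4, 9, 34, 12, 27, 26, 25, 33, 24]. The pivot is placed at index 1. All elements to the left of the pivot are <= 9, and all elements to the right are > 9.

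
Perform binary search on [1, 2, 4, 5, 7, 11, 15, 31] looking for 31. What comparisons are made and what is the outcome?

Binary search for 31 in [1, 2, 4, 5, 7, 11, 15, 31]:

lo=0, hi=7, mid=3, arr[mid]=5 -> 5 < 31, search right half
lo=4, hi=7, mid=5, arr[mid]=11 -> 11 < 31, search right half
lo=6, hi=7, mid=6, arr[mid]=15 -> 15 < 31, search right half
lo=7, hi=7, mid=7, arr[mid]=31 -> Found target at index 7!

Binary search finds 31 at index 7 after 4 comparisons. The search repeatedly halves the search space by comparing with the middle element.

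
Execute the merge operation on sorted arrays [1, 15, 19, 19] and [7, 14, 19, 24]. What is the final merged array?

Merging process:

Compare 1 vs 7: take 1 from left. Merged: [1]
Compare 15 vs 7: take 7 from right. Merged: [1, 7]
Compare 15 vs 14: take 14 from right. Merged: [1, 7, 14]
Compare 15 vs 19: take 15 from left. Merged: [1, 7, 14, 15]
Compare 19 vs 19: take 19 from left. Merged: [1, 7, 14, 15, 19]
Compare 19 vs 19: take 19 from left. Merged: [1, 7, 14, 15, 19, 19]
Append remaining from right: [19, 24]. Merged: [1, 7, 14, 15, 19, 19, 19, 24]

Final merged array: [1, 7, 14, 15, 19, 19, 19, 24]
Total comparisons: 6

The merged array is [1, 7, 14, 15, 19, 19, 19, 24], requiring 6 comparisons. The merge step runs in O(n) time where n is the total number of elements.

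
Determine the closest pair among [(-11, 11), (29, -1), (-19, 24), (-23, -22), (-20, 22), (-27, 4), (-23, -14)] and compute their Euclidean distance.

Computing all pairwise distances among 7 points:

d((-11, 11), (29, -1)) = 41.7612
d((-11, 11), (-19, 24)) = 15.2643
d((-11, 11), (-23, -22)) = 35.1141
d((-11, 11), (-20, 22)) = 14.2127
d((-11, 11), (-27, 4)) = 17.4642
d((-11, 11), (-23, -14)) = 27.7308
d((29, -1), (-19, 24)) = 54.1202
d((29, -1), (-23, -22)) = 56.0803
d((29, -1), (-20, 22)) = 54.1295
d((29, -1), (-27, 4)) = 56.2228
d((29, -1), (-23, -14)) = 53.6004
d((-19, 24), (-23, -22)) = 46.1736
d((-19, 24), (-20, 22)) = 2.2361 <-- minimum
d((-19, 24), (-27, 4)) = 21.5407
d((-19, 24), (-23, -14)) = 38.2099
d((-23, -22), (-20, 22)) = 44.1022
d((-23, -22), (-27, 4)) = 26.3059
d((-23, -22), (-23, -14)) = 8.0
d((-20, 22), (-27, 4)) = 19.3132
d((-20, 22), (-23, -14)) = 36.1248
d((-27, 4), (-23, -14)) = 18.4391

Closest pair: (-19, 24) and (-20, 22) with distance 2.2361

The closest pair is (-19, 24) and (-20, 22) with Euclidean distance 2.2361. For 7 points, brute-force pairwise comparison is shown above. For large n, the divide-and-conquer algorithm (sort by x, recurse on halves, check the dividing strip) achieves O(n log n).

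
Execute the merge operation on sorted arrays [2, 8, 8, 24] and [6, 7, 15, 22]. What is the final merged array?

Merging process:

Compare 2 vs 6: take 2 from left. Merged: [2]
Compare 8 vs 6: take 6 from right. Merged: [2, 6]
Compare 8 vs 7: take 7 from right. Merged: [2, 6, 7]
Compare 8 vs 15: take 8 from left. Merged: [2, 6, 7, 8]
Compare 8 vs 15: take 8 from left. Merged: [2, 6, 7, 8, 8]
Compare 24 vs 15: take 15 from right. Merged: [2, 6, 7, 8, 8, 15]
Compare 24 vs 22: take 22 from right. Merged: [2, 6, 7, 8, 8, 15, 22]
Append remaining from left: [24]. Merged: [2, 6, 7, 8, 8, 15, 22, 24]

Final merged array: [2, 6, 7, 8, 8, 15, 22, 24]
Total comparisons: 7

The merged array is [2, 6, 7, 8, 8, 15, 22, 24], requiring 7 comparisons. The merge step runs in O(n) time where n is the total number of elements.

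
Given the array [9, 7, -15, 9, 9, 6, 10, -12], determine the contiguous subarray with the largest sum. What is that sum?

Using Kadane's algorithm on [9, 7, -15, 9, 9, 6, 10, -12]:

Scanning through the array:
Position 1 (value 7): max_ending_here = 16, max_so_far = 16
Position 2 (value -15): max_ending_here = 1, max_so_far = 16
Position 3 (value 9): max_ending_here = 10, max_so_far = 16
Position 4 (value 9): max_ending_here = 19, max_so_far = 19
Position 5 (value 6): max_ending_here = 25, max_so_far = 25
Position 6 (value 10): max_ending_here = 35, max_so_far = 35
Position 7 (value -12): max_ending_here = 23, max_so_far = 35

Maximum subarray: [9, 7, -15, 9, 9, 6, 10]
Maximum sum: 35

The maximum subarray is [9, 7, -15, 9, 9, 6, 10] with sum 35. This subarray runs from index 0 to index 6.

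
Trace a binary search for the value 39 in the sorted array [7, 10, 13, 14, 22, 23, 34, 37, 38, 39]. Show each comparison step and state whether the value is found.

Binary search for 39 in [7, 10, 13, 14, 22, 23, 34, 37, 38, 39]:

lo=0, hi=9, mid=4, arr[mid]=22 -> 22 < 39, search right half
lo=5, hi=9, mid=7, arr[mid]=37 -> 37 < 39, search right half
lo=8, hi=9, mid=8, arr[mid]=38 -> 38 < 39, search right half
lo=9, hi=9, mid=9, arr[mid]=39 -> Found target at index 9!

Binary search finds 39 at index 9 after 4 comparisons. The search repeatedly halves the search space by comparing with the middle element.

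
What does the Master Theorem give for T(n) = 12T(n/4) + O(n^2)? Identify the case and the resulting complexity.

Master Theorem for T(n) = 12T(n/4) + O(n^2):

a = 12, b = 4, c = 2
log_b(a) = log_4(12) = 1.7925

Case 3: c = 2 > log_4(12) = 1.7925
T(n) = O(n^2) = O(n^2)

For T(n) = 12T(n/4) + O(n^2): log_4(12) = 1.7925. This is Case 3 of the Master Theorem (c > log_b(a), work dominated by root), giving O(n^2).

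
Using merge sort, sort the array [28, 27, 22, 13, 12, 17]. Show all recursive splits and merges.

Merge sort trace:

Split: [28, 27, 22, 13, 12, 17] -> [28, 27, 22] and [13, 12, 17]
  Split: [28, 27, 22] -> [28] and [27, 22]
    Split: [27, 22] -> [27] and [22]
    Merge: [27] + [22] -> [22, 27]
  Merge: [28] + [22, 27] -> [22, 27, 28]
  Split: [13, 12, 17] -> [13] and [12, 17]
    Split: [12, 17] -> [12] and [17]
    Merge: [12] + [17] -> [12, 17]
  Merge: [13] + [12, 17] -> [12, 13, 17]
Merge: [22, 27, 28] + [12, 13, 17] -> [12, 13, 17, 22, 27, 28]

Final sorted array: [12, 13, 17, 22, 27, 28]

The merge sort proceeds by recursively splitting the array and merging sorted halves.
After all merges, the sorted array is [12, 13, 17, 22, 27, 28].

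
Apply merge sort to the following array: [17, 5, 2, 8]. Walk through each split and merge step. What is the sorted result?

Merge sort trace:

Split: [17, 5, 2, 8] -> [17, 5] and [2, 8]
  Split: [17, 5] -> [17] and [5]
  Merge: [17] + [5] -> [5, 17]
  Split: [2, 8] -> [2] and [8]
  Merge: [2] + [8] -> [2, 8]
Merge: [5, 17] + [2, 8] -> [2, 5, 8, 17]

Final sorted array: [2, 5, 8, 17]

The merge sort proceeds by recursively splitting the array and merging sorted halves.
After all merges, the sorted array is [2, 5, 8, 17].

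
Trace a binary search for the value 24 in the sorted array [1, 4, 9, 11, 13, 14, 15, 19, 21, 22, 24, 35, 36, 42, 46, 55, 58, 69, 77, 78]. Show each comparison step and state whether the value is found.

Binary search for 24 in [1, 4, 9, 11, 13, 14, 15, 19, 21, 22, 24, 35, 36, 42, 46, 55, 58, 69, 77, 78]:

lo=0, hi=19, mid=9, arr[mid]=22 -> 22 < 24, search right half
lo=10, hi=19, mid=14, arr[mid]=46 -> 46 > 24, search left half
lo=10, hi=13, mid=11, arr[mid]=35 -> 35 > 24, search left half
lo=10, hi=10, mid=10, arr[mid]=24 -> Found target at index 10!

Binary search finds 24 at index 10 after 4 comparisons. The search repeatedly halves the search space by comparing with the middle element.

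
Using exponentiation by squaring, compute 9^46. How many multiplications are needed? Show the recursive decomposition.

Computing 9^46 by squaring (build up from 9^1; each line after the first costs one multiplication):

9^1 = 9
9^2 = (9^1)^2 = 9^2 = 81
9^4 = (9^2)^2 = 81^2 = 6561
9^5 = 9 * 9^4 = 9 * 6561 = 59049
9^10 = (9^5)^2 = 59049^2 = 3486784401
9^11 = 9 * 9^10 = 9 * 3486784401 = 31381059609
9^22 = (9^11)^2 = 31381059609^2 = 984770902183611232881
9^23 = 9 * 9^22 = 9 * 984770902183611232881 = 8862938119652501095929
9^46 = (9^23)^2 = 8862938119652501095929^2 = 78551672112789411833022577315290546060373041

Result: 78551672112789411833022577315290546060373041
Multiplications needed: 8 (8 lines after 9^1)

9^46 = 78551672112789411833022577315290546060373041. Using exponentiation by squaring, this requires 8 multiplications. The key idea: if the exponent is even, square the half-power; if odd, multiply by the base once.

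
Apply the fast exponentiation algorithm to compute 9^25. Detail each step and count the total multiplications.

Computing 9^25 by squaring (build up from 9^1; each line after the first costs one multiplication):

9^1 = 9
9^2 = (9^1)^2 = 9^2 = 81
9^3 = 9 * 9^2 = 9 * 81 = 729
9^6 = (9^3)^2 = 729^2 = 531441
9^12 = (9^6)^2 = 531441^2 = 282429536481
9^24 = (9^12)^2 = 282429536481^2 = 79766443076872509863361
9^25 = 9 * 9^24 = 9 * 79766443076872509863361 = 717897987691852588770249

Result: 717897987691852588770249
Multiplications needed: 6 (6 lines after 9^1)

9^25 = 717897987691852588770249. Using exponentiation by squaring, this requires 6 multiplications. The key idea: if the exponent is even, square the half-power; if odd, multiply by the base once.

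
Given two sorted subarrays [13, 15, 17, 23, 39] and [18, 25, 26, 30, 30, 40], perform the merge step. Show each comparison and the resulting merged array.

Merging process:

Compare 13 vs 18: take 13 from left. Merged: [13]
Compare 15 vs 18: take 15 from left. Merged: [13, 15]
Compare 17 vs 18: take 17 from left. Merged: [13, 15, 17]
Compare 23 vs 18: take 18 from right. Merged: [13, 15, 17, 18]
Compare 23 vs 25: take 23 from left. Merged: [13, 15, 17, 18, 23]
Compare 39 vs 25: take 25 from right. Merged: [13, 15, 17, 18, 23, 25]
Compare 39 vs 26: take 26 from right. Merged: [13, 15, 17, 18, 23, 25, 26]
Compare 39 vs 30: take 30 from right. Merged: [13, 15, 17, 18, 23, 25, 26, 30]
Compare 39 vs 30: take 30 from right. Merged: [13, 15, 17, 18, 23, 25, 26, 30, 30]
Compare 39 vs 40: take 39 from left. Merged: [13, 15, 17, 18, 23, 25, 26, 30, 30, 39]
Append remaining from right: [40]. Merged: [13, 15, 17, 18, 23, 25, 26, 30, 30, 39, 40]

Final merged array: [13, 15, 17, 18, 23, 25, 26, 30, 30, 39, 40]
Total comparisons: 10

The merged array is [13, 15, 17, 18, 23, 25, 26, 30, 30, 39, 40], requiring 10 comparisons. The merge step runs in O(n) time where n is the total number of elements.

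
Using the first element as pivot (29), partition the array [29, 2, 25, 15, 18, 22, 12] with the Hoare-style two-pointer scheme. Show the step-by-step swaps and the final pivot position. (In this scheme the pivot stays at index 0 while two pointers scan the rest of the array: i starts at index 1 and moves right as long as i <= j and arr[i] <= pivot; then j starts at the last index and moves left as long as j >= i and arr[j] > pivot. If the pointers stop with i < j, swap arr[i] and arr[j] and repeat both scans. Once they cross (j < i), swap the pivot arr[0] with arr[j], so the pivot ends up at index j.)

Hoare-style two-pointer partition with pivot = 29:

Initial array: [29, 2, 25, 15, 18, 22, 12]

Pointers start at i = 1, j = 6.
i ends at 7, j ends at 6: the pointers have crossed (j < i), so scanning stops.

Swap pivot arr[0] with arr[6] to place pivot at position 6: [12, 2, 25, 15, 18, 22, 29]
Pivot position: 6

After partitioning with pivot 29, the array becomes [12, 2, 25, 15, 18, 22, 29]. The pivot is placed at index 6. All elements to the left of the pivot are <= 29, and all elements to the right are > 29.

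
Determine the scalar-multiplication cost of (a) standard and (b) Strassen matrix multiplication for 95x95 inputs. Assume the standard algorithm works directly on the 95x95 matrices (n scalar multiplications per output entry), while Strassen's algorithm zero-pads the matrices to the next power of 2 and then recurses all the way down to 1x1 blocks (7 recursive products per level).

Matrix multiplication for 95x95 matrices:

Strassen's algorithm requires power-of-2 dimensions. Pad 95x95 to 128x128 (next power of 2).

Standard algorithm: 95^3 = 857375 multiplications
Strassen's algorithm: 7^(log2(128)) = 7^7 = 823543 multiplications
Savings: 857375 - 823543 = 33832 multiplications

Standard: 857375 multiplications (95^3). Strassen: 823543 multiplications (7^7, after padding to 128x128). Strassen reduces 8 recursive multiplications to 7 at each level.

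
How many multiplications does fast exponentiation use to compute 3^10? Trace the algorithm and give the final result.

Computing 3^10 by squaring (build up from 3^1; each line after the first costs one multiplication):

3^1 = 3
3^2 = (3^1)^2 = 3^2 = 9
3^4 = (3^2)^2 = 9^2 = 81
3^5 = 3 * 3^4 = 3 * 81 = 243
3^10 = (3^5)^2 = 243^2 = 59049

Result: 59049
Multiplications needed: 4 (4 lines after 3^1)

3^10 = 59049. Using exponentiation by squaring, this requires 4 multiplications. The key idea: if the exponent is even, square the half-power; if odd, multiply by the base once.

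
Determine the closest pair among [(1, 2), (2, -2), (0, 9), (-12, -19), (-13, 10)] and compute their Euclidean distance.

Computing all pairwise distances among 5 points:

d((1, 2), (2, -2)) = 4.1231 <-- minimum
d((1, 2), (0, 9)) = 7.0711
d((1, 2), (-12, -19)) = 24.6982
d((1, 2), (-13, 10)) = 16.1245
d((2, -2), (0, 9)) = 11.1803
d((2, -2), (-12, -19)) = 22.0227
d((2, -2), (-13, 10)) = 19.2094
d((0, 9), (-12, -19)) = 30.4631
d((0, 9), (-13, 10)) = 13.0384
d((-12, -19), (-13, 10)) = 29.0172

Closest pair: (1, 2) and (2, -2) with distance 4.1231

The closest pair is (1, 2) and (2, -2) with Euclidean distance 4.1231. For 5 points, brute-force pairwise comparison is shown above. For large n, the divide-and-conquer algorithm (sort by x, recurse on halves, check the dividing strip) achieves O(n log n).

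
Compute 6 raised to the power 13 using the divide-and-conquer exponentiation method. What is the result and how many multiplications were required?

Computing 6^13 by squaring (build up from 6^1; each line after the first costs one multiplication):

6^1 = 6
6^2 = (6^1)^2 = 6^2 = 36
6^3 = 6 * 6^2 = 6 * 36 = 216
6^6 = (6^3)^2 = 216^2 = 46656
6^12 = (6^6)^2 = 46656^2 = 2176782336
6^13 = 6 * 6^12 = 6 * 2176782336 = 13060694016

Result: 13060694016
Multiplications needed: 5 (5 lines after 6^1)

6^13 = 13060694016. Using exponentiation by squaring, this requires 5 multiplications. The key idea: if the exponent is even, square the half-power; if odd, multiply by the base once.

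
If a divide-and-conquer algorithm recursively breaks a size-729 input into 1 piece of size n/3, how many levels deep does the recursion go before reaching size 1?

For divide and conquer with division factor 3:

Problem sizes at each level:
Level 0: 729
Level 1: 243
Level 2: 81
Level 3: 27
Level 4: 9
Level 5: 3
Level 6: 1

The root is level 0 and the size-1 base case is level 6 (the tree spans levels 0 through 6, i.e. 7 levels counting the root), so the depth is the number of divisions: log_3(729) = 6

The recursion tree depth is log_3(729) = 6. At each level, the problem size is divided by 3, so it takes 6 divisions to reduce to a base case of size 1. The algorithm makes 1 recursive call at each level.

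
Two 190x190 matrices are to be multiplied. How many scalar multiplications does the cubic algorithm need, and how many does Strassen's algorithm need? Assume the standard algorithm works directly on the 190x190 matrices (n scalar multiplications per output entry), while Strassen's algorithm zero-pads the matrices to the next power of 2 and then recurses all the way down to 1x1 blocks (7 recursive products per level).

Matrix multiplication for 190x190 matrices:

Strassen's algorithm requires power-of-2 dimensions. Pad 190x190 to 256x256 (next power of 2).

Standard algorithm: 190^3 = 6859000 multiplications
Strassen's algorithm: 7^(log2(256)) = 7^8 = 5764801 multiplications
Savings: 6859000 - 5764801 = 1094199 multiplications

Standard: 6859000 multiplications (190^3). Strassen: 5764801 multiplications (7^8, after padding to 256x256). Strassen reduces 8 recursive multiplications to 7 at each level.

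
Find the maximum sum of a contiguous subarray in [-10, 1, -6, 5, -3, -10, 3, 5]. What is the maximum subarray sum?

Using Kadane's algorithm on [-10, 1, -6, 5, -3, -10, 3, 5]:

Scanning through the array:
Position 1 (value 1): max_ending_here = 1, max_so_far = 1
Position 2 (value -6): max_ending_here = -5, max_so_far = 1
Position 3 (value 5): max_ending_here = 5, max_so_far = 5
Position 4 (value -3): max_ending_here = 2, max_so_far = 5
Position 5 (value -10): max_ending_here = -8, max_so_far = 5
Position 6 (value 3): max_ending_here = 3, max_so_far = 5
Position 7 (value 5): max_ending_here = 8, max_so_far = 8

Maximum subarray: [3, 5]
Maximum sum: 8

The maximum subarray is [3, 5] with sum 8. This subarray runs from index 6 to index 7.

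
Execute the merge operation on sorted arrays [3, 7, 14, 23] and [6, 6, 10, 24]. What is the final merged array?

Merging process:

Compare 3 vs 6: take 3 from left. Merged: [3]
Compare 7 vs 6: take 6 from right. Merged: [3, 6]
Compare 7 vs 6: take 6 from right. Merged: [3, 6, 6]
Compare 7 vs 10: take 7 from left. Merged: [3, 6, 6, 7]
Compare 14 vs 10: take 10 from right. Merged: [3, 6, 6, 7, 10]
Compare 14 vs 24: take 14 from left. Merged: [3, 6, 6, 7, 10, 14]
Compare 23 vs 24: take 23 from left. Merged: [3, 6, 6, 7, 10, 14, 23]
Append remaining from right: [24]. Merged: [3, 6, 6, 7, 10, 14, 23, 24]

Final merged array: [3, 6, 6, 7, 10, 14, 23, 24]
Total comparisons: 7

The merged array is [3, 6, 6, 7, 10, 14, 23, 24], requiring 7 comparisons. The merge step runs in O(n) time where n is the total number of elements.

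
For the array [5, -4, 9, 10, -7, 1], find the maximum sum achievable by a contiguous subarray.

Using Kadane's algorithm on [5, -4, 9, 10, -7, 1]:

Scanning through the array:
Position 1 (value -4): max_ending_here = 1, max_so_far = 5
Position 2 (value 9): max_ending_here = 10, max_so_far = 10
Position 3 (value 10): max_ending_here = 20, max_so_far = 20
Position 4 (value -7): max_ending_here = 13, max_so_far = 20
Position 5 (value 1): max_ending_here = 14, max_so_far = 20

Maximum subarray: [5, -4, 9, 10]
Maximum sum: 20

The maximum subarray is [5, -4, 9, 10] with sum 20. This subarray runs from index 0 to index 3.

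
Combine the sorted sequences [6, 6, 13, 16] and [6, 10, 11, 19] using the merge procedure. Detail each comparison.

Merging process:

Compare 6 vs 6: take 6 from left. Merged: [6]
Compare 6 vs 6: take 6 from left. Merged: [6, 6]
Compare 13 vs 6: take 6 from right. Merged: [6, 6, 6]
Compare 13 vs 10: take 10 from right. Merged: [6, 6, 6, 10]
Compare 13 vs 11: take 11 from right. Merged: [6, 6, 6, 10, 11]
Compare 13 vs 19: take 13 from left. Merged: [6, 6, 6, 10, 11, 13]
Compare 16 vs 19: take 16 from left. Merged: [6, 6, 6, 10, 11, 13, 16]
Append remaining from right: [19]. Merged: [6, 6, 6, 10, 11, 13, 16, 19]

Final merged array: [6, 6, 6, 10, 11, 13, 16, 19]
Total comparisons: 7

The merged array is [6, 6, 6, 10, 11, 13, 16, 19], requiring 7 comparisons. The merge step runs in O(n) time where n is the total number of elements.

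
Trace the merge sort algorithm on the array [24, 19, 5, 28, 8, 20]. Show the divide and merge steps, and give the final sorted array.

Merge sort trace:

Split: [24, 19, 5, 28, 8, 20] -> [24, 19, 5] and [28, 8, 20]
  Split: [24, 19, 5] -> [24] and [19, 5]
    Split: [19, 5] -> [19] and [5]
    Merge: [19] + [5] -> [5, 19]
  Merge: [24] + [5, 19] -> [5, 19, 24]
  Split: [28, 8, 20] -> [28] and [8, 20]
    Split: [8, 20] -> [8] and [20]
    Merge: [8] + [20] -> [8, 20]
  Merge: [28] + [8, 20] -> [8, 20, 28]
Merge: [5, 19, 24] + [8, 20, 28] -> [5, 8, 19, 20, 24, 28]

Final sorted array: [5, 8, 19, 20, 24, 28]

The merge sort proceeds by recursively splitting the array and merging sorted halves.
After all merges, the sorted array is [5, 8, 19, 20, 24, 28].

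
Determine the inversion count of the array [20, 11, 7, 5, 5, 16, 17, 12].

Finding inversions in [20, 11, 7, 5, 5, 16, 17, 12]:

(0, 1): arr[0]=20 > arr[1]=11
(0, 2): arr[0]=20 > arr[2]=7
(0, 3): arr[0]=20 > arr[3]=5
(0, 4): arr[0]=20 > arr[4]=5
(0, 5): arr[0]=20 > arr[5]=16
(0, 6): arr[0]=20 > arr[6]=17
(0, 7): arr[0]=20 > arr[7]=12
(1, 2): arr[1]=11 > arr[2]=7
(1, 3): arr[1]=11 > arr[3]=5
(1, 4): arr[1]=11 > arr[4]=5
(2, 3): arr[2]=7 > arr[3]=5
(2, 4): arr[2]=7 > arr[4]=5
(5, 7): arr[5]=16 > arr[7]=12
(6, 7): arr[6]=17 > arr[7]=12

Total inversions: 14

The array has 14 inversion(s): (0,1), (0,2), (0,3), (0,4), (0,5), (0,6), (0,7), (1,2), (1,3), (1,4), (2,3), (2,4), (5,7), (6,7). Each pair (i,j) satisfies i < j and arr[i] > arr[j].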